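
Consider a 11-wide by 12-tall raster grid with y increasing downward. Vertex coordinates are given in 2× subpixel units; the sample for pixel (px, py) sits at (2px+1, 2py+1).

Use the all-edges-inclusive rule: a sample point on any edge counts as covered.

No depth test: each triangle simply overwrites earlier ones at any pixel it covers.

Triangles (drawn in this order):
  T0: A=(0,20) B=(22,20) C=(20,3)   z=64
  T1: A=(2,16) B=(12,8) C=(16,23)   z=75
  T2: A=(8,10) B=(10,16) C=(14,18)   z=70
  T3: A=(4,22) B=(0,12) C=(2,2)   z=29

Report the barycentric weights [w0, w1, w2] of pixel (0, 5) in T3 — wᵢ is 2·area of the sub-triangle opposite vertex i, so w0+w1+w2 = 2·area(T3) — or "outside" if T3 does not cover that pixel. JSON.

T0:
  2·area = 374  (B↔C swapped to make it positive)
  edge (0, 20)→(20, 3): d=(20,-17) inclusive
  edge (20, 3)→(22, 20): d=(2,17) inclusive
  edge (22, 20)→(0, 20): d=(-22,0) inclusive
    (9,2)@(19, 5): e=[23,21,330] → █
    (10,2)@(21, 5): e=[57,-13,330] → ·
    (8,3)@(17, 7): e=[29,59,286] → █
    (10,3)@(21, 7): e=[97,-9,286] → ·
    (6,4)@(13, 9): e=[1,131,242] → █
    (7,4)@(15, 9): e=[35,97,242] → █
    (10,4)@(21, 9): e=[137,-5,242] → ·
    (5,5)@(11, 11): e=[7,169,198] → █
    (10,5)@(21, 11): e=[177,-1,198] → ·
    (4,6)@(9, 13): e=[13,207,154] → █
    (10,6)@(21, 13): e=[217,3,154] → █
    (3,7)@(7, 15): e=[19,245,110] → █
  covered (46 px):
    · · · · · · · · · · ·
    · · · · · · · · · · ·
    · · · · · · · · · █ ·
    · · · · · · · · █ █ ·
    · · · · · · █ █ █ █ ·
    · · · · · █ █ █ █ █ ·
    · · · · █ █ █ █ █ █ █
    · · · █ █ █ █ █ █ █ █
    · · █ █ █ █ █ █ █ █ █
    · █ █ █ █ █ █ █ █ █ █
    · · · · · · · · · · ·
    · · · · · · · · · · ·
T1:
  2·area = 182
  edge (2, 16)→(12, 8): d=(10,-8) inclusive
  edge (12, 8)→(16, 23): d=(4,15) inclusive
  edge (16, 23)→(2, 16): d=(-14,-7) inclusive
    (5,4)@(11, 9): e=[2,19,161] → █
    (6,4)@(13, 9): e=[18,-11,175] → ·
    (4,5)@(9, 11): e=[6,57,119] → █
    (6,5)@(13, 11): e=[38,-3,147] → ·
    (3,6)@(7, 13): e=[10,95,77] → █
    (6,6)@(13, 13): e=[58,5,119] → █
    (7,6)@(15, 13): e=[74,-25,133] → ·
    (2,7)@(5, 15): e=[14,133,35] → █
    (7,7)@(15, 15): e=[94,-17,105] → ·
    (2,8)@(5, 17): e=[34,141,7] → █
    (7,8)@(15, 17): e=[114,-9,77] → ·
    (2,9)@(5, 19): e=[54,149,-21] → ·
  covered (22 px):
    · · · · · · · · · · ·
    · · · · · · · · · · ·
    · · · · · · · · · · ·
    · · · · · · · · · · ·
    · · · · · █ · · · · ·
    · · · · █ █ · · · · ·
    · · · █ █ █ █ · · · ·
    · · █ █ █ █ █ · · · ·
    · · █ █ █ █ █ · · · ·
    · · · · █ █ █ · · · ·
    · · · · · · █ █ · · ·
    · · · · · · · · · · ·
T2:
  2·area = 20  (B↔C swapped to make it positive)
  edge (8, 10)→(14, 18): d=(6,8) inclusive
  edge (14, 18)→(10, 16): d=(-4,-2) inclusive
  edge (10, 16)→(8, 10): d=(-2,-6) inclusive
    (2,0)@(5, 1): e=[-30,50,0] → ·  [on edge]
    (3,3)@(7, 7): e=[-10,30,0] → ·  [on edge]
    (4,6)@(9, 13): e=[10,10,0] → █  [on edge]
    (5,6)@(11, 13): e=[-6,14,12] → ·
    (4,7)@(9, 15): e=[22,2,-4] → ·
    (5,7)@(11, 15): e=[6,6,8] → █
    (6,7)@(13, 15): e=[-10,10,20] → ·
    (5,8)@(11, 17): e=[18,-2,4] → ·
    (6,8)@(13, 17): e=[2,2,16] → █
    (7,8)@(15, 17): e=[-14,6,28] → ·
    (5,9)@(11, 19): e=[30,-10,0] → ·  [on edge]
    (6,9)@(13, 19): e=[14,-6,12] → ·
  covered (3 px):
    · · · · · · · · · · ·
    · · · · · · · · · · ·
    · · · · · · · · · · ·
    · · · · · · · · · · ·
    · · · · · · · · · · ·
    · · · · · · · · · · ·
    · · · · █ · · · · · ·
    · · · · · █ · · · · ·
    · · · · · · █ · · · ·
    · · · · · · · · · · ·
    · · · · · · · · · · ·
    · · · · · · · · · · ·
T3:
  2·area = 60
  edge (4, 22)→(0, 12): d=(-4,-10) inclusive
  edge (0, 12)→(2, 2): d=(2,-10) inclusive
  edge (2, 2)→(4, 22): d=(2,20) inclusive
    (0,3)@(1, 7): e=[30,0,30] → █  [on edge]
    (1,3)@(3, 7): e=[50,20,-10] → ·
    (0,4)@(1, 9): e=[22,4,34] → █
    (1,4)@(3, 9): e=[42,24,-6] → ·
    (0,5)@(1, 11): e=[14,8,38] → █
    (1,5)@(3, 11): e=[34,28,-2] → ·
    (0,6)@(1, 13): e=[6,12,42] → █
    (1,6)@(3, 13): e=[26,32,2] → █
    (2,6)@(5, 13): e=[46,52,-38] → ·
    (0,7)@(1, 15): e=[-2,16,46] → ·
    (1,7)@(3, 15): e=[18,36,6] → █
    (2,7)@(5, 15): e=[38,56,-34] → ·
  covered (8 px):
    · · · · · · · · · · ·
    · · · · · · · · · · ·
    · · · · · · · · · · ·
    █ · · · · · · · · · ·
    █ · · · · · · · · · ·
    █ · · · · · · · · · ·
    █ █ · · · · · · · · ·
    · █ · · · · · · · · ·
    · █ · · · · · · · · ·
    · █ · · · · · · · · ·
    · · · · · · · · · · ·
    · · · · · · · · · · ·

Result: [8,38,14]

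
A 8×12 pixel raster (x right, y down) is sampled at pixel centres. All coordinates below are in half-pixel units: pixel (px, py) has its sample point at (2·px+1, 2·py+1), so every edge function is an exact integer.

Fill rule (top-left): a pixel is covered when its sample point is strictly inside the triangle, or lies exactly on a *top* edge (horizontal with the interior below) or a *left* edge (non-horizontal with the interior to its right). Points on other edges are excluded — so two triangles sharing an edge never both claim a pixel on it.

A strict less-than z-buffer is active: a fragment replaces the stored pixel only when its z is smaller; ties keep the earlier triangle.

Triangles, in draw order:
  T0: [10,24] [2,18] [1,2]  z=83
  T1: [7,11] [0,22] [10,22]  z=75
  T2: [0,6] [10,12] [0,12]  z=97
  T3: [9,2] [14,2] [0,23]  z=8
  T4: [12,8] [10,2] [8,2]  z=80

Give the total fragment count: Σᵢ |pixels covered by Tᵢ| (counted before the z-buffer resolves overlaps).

T0:
  2·area = 122
  edge (10, 24)→(2, 18): d=(-8,-6) top-left  bias=+0
  edge (2, 18)→(1, 2): d=(-1,-16) top-left  bias=+0
  edge (1, 2)→(10, 24): d=(9,22) right/bottom  bias=-1
    (1,3)@(3, 7): e=[94,27,1] → X
    (2,3)@(5, 7): e=[106,59,-43] → .
    (1,4)@(3, 9): e=[78,25,19] → X
    (2,4)@(5, 9): e=[90,57,-25] → .
    (1,5)@(3, 11): e=[62,23,37] → X
    (2,5)@(5, 11): e=[74,55,-7] → .
    (1,6)@(3, 13): e=[46,21,55] → X
    (2,6)@(5, 13): e=[58,53,11] → X
    (3,6)@(7, 13): e=[70,85,-33] → .
    (1,7)@(3, 15): e=[30,19,73] → X
    (3,7)@(7, 15): e=[54,83,-15] → .
    (1,8)@(3, 17): e=[14,17,91] → X
  covered (14 px):
    . . . . . . . .
    . . . . . . . .
    . . . . . . . .
    . X . . . . . .
    . X . . . . . .
    . X . . . . . .
    . X X . . . . .
    . X X . . . . .
    . X X X . . . .
    . . X X . . . .
    . . . X . . . .
    . . . . X . . .
T1:
  2·area = 110  (B↔C swapped to make it positive)
  edge (7, 11)→(10, 22): d=(3,11) right/bottom  bias=-1
  edge (10, 22)→(0, 22): d=(-10,0) right/bottom  bias=-1
  edge (0, 22)→(7, 11): d=(7,-11) top-left  bias=+0
    (3,5)@(7, 11): e=[0,110,0] → .  [on edge]
    (3,6)@(7, 13): e=[6,90,14] → X
    (4,6)@(9, 13): e=[-16,90,36] → .
    (2,7)@(5, 15): e=[34,70,6] → X
    (4,7)@(9, 15): e=[-10,70,50] → .
    (2,8)@(5, 17): e=[40,50,20] → X
    (4,8)@(9, 17): e=[-4,50,64] → .
    (1,9)@(3, 19): e=[68,30,12] → X
    (4,9)@(9, 19): e=[2,30,78] → X
    (5,9)@(11, 19): e=[-20,30,100] → .
    (0,10)@(1, 21): e=[96,10,4] → X
    (5,10)@(11, 21): e=[-14,10,114] → .
  covered (14 px):
    . . . . . . . .
    . . . . . . . .
    . . . . . . . .
    . . . . . . . .
    . . . . . . . .
    . . . . . . . .
    . . . X . . . .
    . . X X . . . .
    . . X X . . . .
    . X X X X . . .
    X X X X X . . .
    . . . . . . . .
T2:
  2·area = 60
  edge (0, 6)→(10, 12): d=(10,6) right/bottom  bias=-1
  edge (10, 12)→(0, 12): d=(-10,0) right/bottom  bias=-1
  edge (0, 12)→(0, 6): d=(0,-6) top-left  bias=+0
    (0,3)@(1, 7): e=[4,50,6] → X
    (1,3)@(3, 7): e=[-8,50,18] → .
    (0,4)@(1, 9): e=[24,30,6] → X
    (1,4)@(3, 9): e=[12,30,18] → X
    (2,4)@(5, 9): e=[0,30,30] → .  [on edge]
    (0,5)@(1, 11): e=[44,10,6] → X
    (2,5)@(5, 11): e=[20,10,30] → X
    (3,5)@(7, 11): e=[8,10,42] → X
    (4,5)@(9, 11): e=[-4,10,54] → .
    (0,6)@(1, 13): e=[64,-10,6] → .
    (1,6)@(3, 13): e=[52,-10,18] → .
    (2,6)@(5, 13): e=[40,-10,30] → .
    (7,7)@(15, 15): e=[0,-30,90] → .  [on edge]
  covered (7 px):
    . . . . . . . .
    . . . . . . . .
    . . . . . . . .
    X . . . . . . .
    X X . . . . . .
    X X X X . . . .
    . . . . . . . .
    . . . . . . . .
    . . . . . . . .
    . . . . . . . .
    . . . . . . . .
    . . . . . . . .
T3:
  2·area = 105
  edge (9, 2)→(14, 2): d=(5,0) top-left  bias=+0
  edge (14, 2)→(0, 23): d=(-14,21) right/bottom  bias=-1
  edge (0, 23)→(9, 2): d=(9,-21) top-left  bias=+0
    (4,1)@(9, 3): e=[5,91,9] → X
    (5,1)@(11, 3): e=[5,49,51] → X
    (6,1)@(13, 3): e=[5,7,93] → X
    (7,1)@(15, 3): e=[5,-35,135] → .
    (4,2)@(9, 5): e=[15,63,27] → X
    (6,2)@(13, 5): e=[15,-21,111] → .
    (3,3)@(7, 7): e=[25,77,3] → X
    (5,3)@(11, 7): e=[25,-7,87] → .
    (3,4)@(7, 9): e=[35,49,21] → X
    (5,4)@(11, 9): e=[35,-35,105] → .
    (3,5)@(7, 11): e=[45,21,39] → X
    (4,5)@(9, 11): e=[45,-21,81] → .
  covered (14 px):
    . . . . . . . .
    . . . . X X X .
    . . . . X X . .
    . . . X X . . .
    . . . X X . . .
    . . . X . . . .
    . . X . . . . .
    . . X . . . . .
    . X . . . . . .
    . . . . . . . .
    X . . . . . . .
    . . . . . . . .
T4:
  2·area = 12  (B↔C swapped to make it positive)
  edge (12, 8)→(8, 2): d=(-4,-6) top-left  bias=+0
  edge (8, 2)→(10, 2): d=(2,0) top-left  bias=+0
  edge (10, 2)→(12, 8): d=(2,6) right/bottom  bias=-1
    (4,1)@(9, 3): e=[2,2,8] → X
    (5,1)@(11, 3): e=[14,2,-4] → .
    (4,2)@(9, 5): e=[-6,6,12] → .
    (5,2)@(11, 5): e=[6,6,0] → .  [on edge]
    (6,5)@(13, 11): e=[-6,18,0] → .  [on edge]
    (7,8)@(15, 17): e=[-18,30,0] → .  [on edge]
  covered (1 px):
    . . . . . . . .
    . . . . X . . .
    . . . . . . . .
    . . . . . . . .
    . . . . . . . .
    . . . . . . . .
    . . . . . . . .
    . . . . . . . .
    . . . . . . . .
    . . . . . . . .
    . . . . . . . .
    . . . . . . . .

Final: 50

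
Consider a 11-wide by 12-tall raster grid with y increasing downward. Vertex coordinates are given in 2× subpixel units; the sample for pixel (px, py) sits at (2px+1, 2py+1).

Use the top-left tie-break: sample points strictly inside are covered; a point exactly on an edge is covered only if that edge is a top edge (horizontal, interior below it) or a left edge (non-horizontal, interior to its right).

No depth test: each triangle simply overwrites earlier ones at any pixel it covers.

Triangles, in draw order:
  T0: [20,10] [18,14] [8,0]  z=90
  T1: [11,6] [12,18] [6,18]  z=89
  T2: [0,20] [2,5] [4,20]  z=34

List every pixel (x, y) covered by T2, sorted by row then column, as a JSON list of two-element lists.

T0:
  2·area = 68
  edge (20, 10)→(18, 14): d=(-2,4) right/bottom  bias=-1
  edge (18, 14)→(8, 0): d=(-10,-14) top-left  bias=+0
  edge (8, 0)→(20, 10): d=(12,10) right/bottom  bias=-1
    (4,0)@(9, 1): e=[62,4,2] → #
    (5,0)@(11, 1): e=[54,32,-18] → ·
    (4,1)@(9, 3): e=[58,-16,26] → ·
    (5,1)@(11, 3): e=[50,12,6] → #
    (6,1)@(13, 3): e=[42,40,-14] → ·
    (5,2)@(11, 5): e=[46,-8,30] → ·
    (6,2)@(13, 5): e=[38,20,10] → #
    (7,2)@(15, 5): e=[30,48,-10] → ·
    (6,3)@(13, 7): e=[34,0,34] → #  [on edge]
    (7,3)@(15, 7): e=[26,28,14] → #
    (8,3)@(17, 7): e=[18,56,-6] → ·
    (6,4)@(13, 9): e=[30,-20,58] → ·
  covered (9 px):
    · · · · # · · · · · ·
    · · · · · # · · · · ·
    · · · · · · # · · · ·
    · · · · · · # # · · ·
    · · · · · · · # # · ·
    · · · · · · · · # # ·
    · · · · · · · · · · ·
    · · · · · · · · · · ·
    · · · · · · · · · · ·
    · · · · · · · · · · ·
    · · · · · · · · · · ·
    · · · · · · · · · · ·
T1:
  2·area = 72
  edge (11, 6)→(12, 18): d=(1,12) right/bottom  bias=-1
  edge (12, 18)→(6, 18): d=(-6,0) right/bottom  bias=-1
  edge (6, 18)→(11, 6): d=(5,-12) top-left  bias=+0
    (5,3)@(11, 7): e=[1,66,5] → #
    (6,3)@(13, 7): e=[-23,66,29] → ·
    (5,4)@(11, 9): e=[3,54,15] → #
    (6,4)@(13, 9): e=[-21,54,39] → ·
    (4,5)@(9, 11): e=[29,42,1] → #
    (6,5)@(13, 11): e=[-19,42,49] → ·
    (4,6)@(9, 13): e=[31,30,11] → #
    (6,6)@(13, 13): e=[-17,30,59] → ·
    (4,7)@(9, 15): e=[33,18,21] → #
    (6,7)@(13, 15): e=[-15,18,69] → ·
    (3,8)@(7, 17): e=[59,6,7] → #
    (6,8)@(13, 17): e=[-13,6,79] → ·
  covered (11 px):
    · · · · · · · · · · ·
    · · · · · · · · · · ·
    · · · · · · · · · · ·
    · · · · · # · · · · ·
    · · · · · # · · · · ·
    · · · · # # · · · · ·
    · · · · # # · · · · ·
    · · · · # # · · · · ·
    · · · # # # · · · · ·
    · · · · · · · · · · ·
    · · · · · · · · · · ·
    · · · · · · · · · · ·
T2:
  2·area = 60
  edge (0, 20)→(2, 5): d=(2,-15) top-left  bias=+0
  edge (2, 5)→(4, 20): d=(2,15) right/bottom  bias=-1
  edge (4, 20)→(0, 20): d=(-4,0) right/bottom  bias=-1
    (0,6)@(1, 13): e=[1,31,28] → #
    (1,6)@(3, 13): e=[31,1,28] → #
    (2,6)@(5, 13): e=[61,-29,28] → ·
    (0,7)@(1, 15): e=[5,35,20] → #
    (2,7)@(5, 15): e=[65,-25,20] → ·
    (0,8)@(1, 17): e=[9,39,12] → #
    (2,8)@(5, 17): e=[69,-21,12] → ·
    (0,9)@(1, 19): e=[13,43,4] → #
    (2,9)@(5, 19): e=[73,-17,4] → ·
    (0,10)@(1, 21): e=[17,47,-4] → ·
    (1,10)@(3, 21): e=[47,17,-4] → ·
  covered (8 px):
    · · · · · · · · · · ·
    · · · · · · · · · · ·
    · · · · · · · · · · ·
    · · · · · · · · · · ·
    · · · · · · · · · · ·
    · · · · · · · · · · ·
    # # · · · · · · · · ·
    # # · · · · · · · · ·
    # # · · · · · · · · ·
    # # · · · · · · · · ·
    · · · · · · · · · · ·
    · · · · · · · · · · ·

Result: [[0,6],[1,6],[0,7],[1,7],[0,8],[1,8],[0,9],[1,9]]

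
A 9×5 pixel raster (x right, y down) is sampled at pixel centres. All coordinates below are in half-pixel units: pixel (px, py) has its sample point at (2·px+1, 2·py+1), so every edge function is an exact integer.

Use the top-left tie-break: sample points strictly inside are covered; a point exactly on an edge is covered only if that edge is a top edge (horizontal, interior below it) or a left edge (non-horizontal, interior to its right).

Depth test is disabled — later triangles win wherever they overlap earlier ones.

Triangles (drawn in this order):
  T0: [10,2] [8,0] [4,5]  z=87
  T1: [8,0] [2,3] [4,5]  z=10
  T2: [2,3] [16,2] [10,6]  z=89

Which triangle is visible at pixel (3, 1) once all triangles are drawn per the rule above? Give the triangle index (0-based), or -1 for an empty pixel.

T0:
  2·area = 18  (B↔C swapped to make it positive)
  edge (10, 2)→(4, 5): d=(-6,3) right/bottom  bias=-1
  edge (4, 5)→(8, 0): d=(4,-5) top-left  bias=+0
  edge (8, 0)→(10, 2): d=(2,2) right/bottom  bias=-1
    (4,0)@(9, 1): e=[9,9,0] → .  [on edge]
    (3,1)@(7, 3): e=[3,7,8] → X
    (4,1)@(9, 3): e=[-3,17,4] → .
    (5,1)@(11, 3): e=[-9,27,0] → .  [on edge]
    (3,2)@(7, 5): e=[-9,15,12] → .
    (6,2)@(13, 5): e=[-27,45,0] → .  [on edge]
    (7,3)@(15, 7): e=[-45,63,0] → .  [on edge]
    (8,4)@(17, 9): e=[-63,81,0] → .  [on edge]
  covered (1 px):
    . . . . . . . . .
    . . . X . . . . .
    . . . . . . . . .
    . . . . . . . . .
    . . . . . . . . .
T1:
  2·area = 18  (B↔C swapped to make it positive)
  edge (8, 0)→(4, 5): d=(-4,5) right/bottom  bias=-1
  edge (4, 5)→(2, 3): d=(-2,-2) top-left  bias=+0
  edge (2, 3)→(8, 0): d=(6,-3) top-left  bias=+0
    (3,0)@(7, 1): e=[1,14,3] → X
    (4,0)@(9, 1): e=[-9,18,9] → .
    (1,1)@(3, 3): e=[13,2,3] → X
    (2,1)@(5, 3): e=[3,6,9] → X
    (3,1)@(7, 3): e=[-7,10,15] → .
    (1,2)@(3, 5): e=[5,-2,15] → .
    (2,2)@(5, 5): e=[-5,2,21] → .
  covered (3 px):
    . . . X . . . . .
    . X X . . . . . .
    . . . . . . . . .
    . . . . . . . . .
    . . . . . . . . .
T2:
  2·area = 50
  edge (2, 3)→(16, 2): d=(14,-1) top-left  bias=+0
  edge (16, 2)→(10, 6): d=(-6,4) right/bottom  bias=-1
  edge (10, 6)→(2, 3): d=(-8,-3) top-left  bias=+0
    (1,1)@(3, 3): e=[1,46,3] → X
    (2,1)@(5, 3): e=[3,38,9] → X
    (3,1)@(7, 3): e=[5,30,15] → X
    (4,1)@(9, 3): e=[7,22,21] → X
    (5,1)@(11, 3): e=[9,14,27] → X
    (6,1)@(13, 3): e=[11,6,33] → X
    (7,1)@(15, 3): e=[13,-2,39] → .
    (1,2)@(3, 5): e=[29,34,-13] → .
    (2,2)@(5, 5): e=[31,26,-7] → .
    (3,2)@(7, 5): e=[33,18,-1] → .
    (4,2)@(9, 5): e=[35,10,5] → X
    (6,2)@(13, 5): e=[39,-6,17] → .
  covered (8 px):
    . . . . . . . . .
    . X X X X X X . .
    . . . . X X . . .
    . . . . . . . . .
    . . . . . . . . .

Z-buffer (winner per pixel, '.' = empty):
  . . . 1 . . . . .
  . 2 2 2 2 2 2 . .
  . . . . 2 2 . . .
  . . . . . . . . .
  . . . . . . . . .

Answer: 2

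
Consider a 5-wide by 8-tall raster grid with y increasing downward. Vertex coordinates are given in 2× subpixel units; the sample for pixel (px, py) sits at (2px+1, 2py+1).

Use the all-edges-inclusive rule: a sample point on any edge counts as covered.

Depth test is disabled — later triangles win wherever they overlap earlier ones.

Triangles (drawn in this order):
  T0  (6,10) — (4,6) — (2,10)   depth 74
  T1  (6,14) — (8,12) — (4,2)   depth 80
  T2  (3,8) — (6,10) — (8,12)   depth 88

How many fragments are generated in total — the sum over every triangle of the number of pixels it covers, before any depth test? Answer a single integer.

T0:
  2·area = 16  (B↔C swapped to make it positive)
  edge (6, 10)→(2, 10): d=(-4,0) inclusive
  edge (2, 10)→(4, 6): d=(2,-4) inclusive
  edge (4, 6)→(6, 10): d=(2,4) inclusive
    (1,4)@(3, 9): e=[4,2,10] → #
    (2,4)@(5, 9): e=[4,10,2] → #
    (3,4)@(7, 9): e=[4,18,-6] → ·
    (1,5)@(3, 11): e=[-4,6,14] → ·
    (2,5)@(5, 11): e=[-4,14,6] → ·
  covered (2 px):
    · · · · ·
    · · · · ·
    · · · · ·
    · · · · ·
    · # # · ·
    · · · · ·
    · · · · ·
    · · · · ·
T1:
  2·area = 28  (B↔C swapped to make it positive)
  edge (6, 14)→(4, 2): d=(-2,-12) inclusive
  edge (4, 2)→(8, 12): d=(4,10) inclusive
  edge (8, 12)→(6, 14): d=(-2,2) inclusive
    (2,2)@(5, 5): e=[6,2,20] → #
    (3,2)@(7, 5): e=[30,-18,16] → ·
    (2,3)@(5, 7): e=[2,10,16] → #
    (3,3)@(7, 7): e=[26,-10,12] → ·
    (2,4)@(5, 9): e=[-2,18,12] → ·
    (3,5)@(7, 11): e=[18,6,4] → #
    (4,5)@(9, 11): e=[42,-14,0] → ·  [on edge]
    (3,6)@(7, 13): e=[14,14,0] → #  [on edge]
    (4,6)@(9, 13): e=[38,-6,-4] → ·
    (2,7)@(5, 15): e=[-14,42,0] → ·  [on edge]
    (3,7)@(7, 15): e=[10,22,-4] → ·
  covered (4 px):
    · · · · ·
    · · · · ·
    · · # · ·
    · · # · ·
    · · · · ·
    · · · # ·
    · · · # ·
    · · · · ·
T2:
  2·area = 2
  edge (3, 8)→(6, 10): d=(3,2) inclusive
  edge (6, 10)→(8, 12): d=(2,2) inclusive
  edge (8, 12)→(3, 8): d=(-5,-4) inclusive
    (0,2)@(1, 5): e=[-5,0,7] → ·  [on edge]
    (1,3)@(3, 7): e=[-3,0,5] → ·  [on edge]
    (2,4)@(5, 9): e=[-1,0,3] → ·  [on edge]
    (3,5)@(7, 11): e=[1,0,1] → #  [on edge]
    (4,5)@(9, 11): e=[-3,-4,9] → ·
    (3,6)@(7, 13): e=[7,4,-9] → ·
    (4,6)@(9, 13): e=[3,0,-1] → ·  [on edge]
  covered (1 px):
    · · · · ·
    · · · · ·
    · · · · ·
    · · · · ·
    · · · · ·
    · · · # ·
    · · · · ·
    · · · · ·

Final: 7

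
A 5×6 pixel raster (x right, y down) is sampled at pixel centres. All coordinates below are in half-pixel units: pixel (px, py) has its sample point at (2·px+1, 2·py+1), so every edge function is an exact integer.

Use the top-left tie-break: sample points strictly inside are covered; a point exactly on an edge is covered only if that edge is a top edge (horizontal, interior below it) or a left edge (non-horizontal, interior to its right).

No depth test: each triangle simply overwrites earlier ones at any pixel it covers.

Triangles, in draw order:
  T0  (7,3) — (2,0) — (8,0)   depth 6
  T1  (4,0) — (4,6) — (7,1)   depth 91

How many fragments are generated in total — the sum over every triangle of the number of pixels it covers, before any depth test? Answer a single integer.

T0:
  2·area = 18
  edge (7, 3)→(2, 0): d=(-5,-3) top-left  bias=+0
  edge (2, 0)→(8, 0): d=(6,0) top-left  bias=+0
  edge (8, 0)→(7, 3): d=(-1,3) right/bottom  bias=-1
    (2,0)@(5, 1): e=[4,6,8] → #
    (3,0)@(7, 1): e=[10,6,2] → #
    (4,0)@(9, 1): e=[16,6,-4] → ·
    (2,1)@(5, 3): e=[-6,18,6] → ·
    (3,1)@(7, 3): e=[0,18,0] → ·  [on edge]
    (2,4)@(5, 9): e=[-36,54,0] → ·  [on edge]
  covered (2 px):
    · · # # ·
    · · · · ·
    · · · · ·
    · · · · ·
    · · · · ·
    · · · · ·
T1:
  2·area = 18  (B↔C swapped to make it positive)
  edge (4, 0)→(7, 1): d=(3,1) right/bottom  bias=-1
  edge (7, 1)→(4, 6): d=(-3,5) right/bottom  bias=-1
  edge (4, 6)→(4, 0): d=(0,-6) top-left  bias=+0
    (2,0)@(5, 1): e=[2,10,6] → #
    (3,0)@(7, 1): e=[0,0,18] → ·  [on edge]
    (2,1)@(5, 3): e=[8,4,6] → #
    (3,1)@(7, 3): e=[6,-6,18] → ·
    (2,2)@(5, 5): e=[14,-2,6] → ·
    (0,5)@(1, 11): e=[36,0,-18] → ·  [on edge]
  covered (2 px):
    · · # · ·
    · · # · ·
    · · · · ·
    · · · · ·
    · · · · ·
    · · · · ·

Result: 4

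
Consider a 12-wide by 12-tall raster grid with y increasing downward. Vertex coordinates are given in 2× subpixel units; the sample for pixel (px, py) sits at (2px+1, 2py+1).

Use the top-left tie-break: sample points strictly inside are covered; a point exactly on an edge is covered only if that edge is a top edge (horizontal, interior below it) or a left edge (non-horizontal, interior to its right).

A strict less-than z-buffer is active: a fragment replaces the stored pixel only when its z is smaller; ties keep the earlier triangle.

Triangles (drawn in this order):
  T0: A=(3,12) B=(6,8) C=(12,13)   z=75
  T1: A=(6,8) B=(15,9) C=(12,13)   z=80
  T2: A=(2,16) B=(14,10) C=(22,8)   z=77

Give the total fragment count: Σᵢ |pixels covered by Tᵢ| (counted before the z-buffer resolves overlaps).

T0:
  2·area = 39
  edge (3, 12)→(6, 8): d=(3,-4) top-left  bias=+0
  edge (6, 8)→(12, 13): d=(6,5) right/bottom  bias=-1
  edge (12, 13)→(3, 12): d=(-9,-1) top-left  bias=+0
    (3,4)@(7, 9): e=[7,1,31] → █
    (4,4)@(9, 9): e=[15,-9,33] → ·
    (2,5)@(5, 11): e=[5,23,11] → █
    (4,5)@(9, 11): e=[21,3,15] → █
    (5,5)@(11, 11): e=[29,-7,17] → ·
    (2,6)@(5, 13): e=[11,35,-7] → ·
    (3,6)@(7, 13): e=[19,25,-5] → ·
    (4,6)@(9, 13): e=[27,15,-3] → ·
  covered (4 px):
    · · · · · · · · · · · ·
    · · · · · · · · · · · ·
    · · · · · · · · · · · ·
    · · · · · · · · · · · ·
    · · · █ · · · · · · · ·
    · · █ █ █ · · · · · · ·
    · · · · · · · · · · · ·
    · · · · · · · · · · · ·
    · · · · · · · · · · · ·
    · · · · · · · · · · · ·
    · · · · · · · · · · · ·
    · · · · · · · · · · · ·
T1:
  2·area = 39
  edge (6, 8)→(15, 9): d=(9,1) right/bottom  bias=-1
  edge (15, 9)→(12, 13): d=(-3,4) right/bottom  bias=-1
  edge (12, 13)→(6, 8): d=(-6,-5) top-left  bias=+0
    (10,0)@(21, 1): e=[-78,0,117] → ·  [on edge]
    (4,4)@(9, 9): e=[6,24,9] → █
    (5,4)@(11, 9): e=[4,16,19] → █
    (6,4)@(13, 9): e=[2,8,29] → █
    (7,4)@(15, 9): e=[0,0,39] → ·  [on edge]
    (4,5)@(9, 11): e=[24,18,-3] → ·
    (5,5)@(11, 11): e=[22,10,7] → █
    (7,5)@(15, 11): e=[18,-6,27] → ·
    (5,6)@(11, 13): e=[40,4,-5] → ·
    (6,6)@(13, 13): e=[38,-4,5] → ·
    (4,8)@(9, 17): e=[78,0,-39] → ·  [on edge]
  covered (5 px):
    · · · · · · · · · · · ·
    · · · · · · · · · · · ·
    · · · · · · · · · · · ·
    · · · · · · · · · · · ·
    · · · · █ █ █ · · · · ·
    · · · · · █ █ · · · · ·
    · · · · · · · · · · · ·
    · · · · · · · · · · · ·
    · · · · · · · · · · · ·
    · · · · · · · · · · · ·
    · · · · · · · · · · · ·
    · · · · · · · · · · · ·
T2:
  2·area = 24
  edge (2, 16)→(14, 10): d=(12,-6) top-left  bias=+0
  edge (14, 10)→(22, 8): d=(8,-2) top-left  bias=+0
  edge (22, 8)→(2, 16): d=(-20,8) right/bottom  bias=-1
    (9,4)@(19, 9): e=[18,2,4] → █
    (10,4)@(21, 9): e=[30,6,-12] → ·
    (6,5)@(13, 11): e=[6,6,12] → █
    (7,5)@(15, 11): e=[18,10,-4] → ·
    (9,5)@(19, 11): e=[42,18,-36] → ·
    (4,6)@(9, 13): e=[6,14,4] → █
    (5,6)@(11, 13): e=[18,18,-12] → ·
    (6,6)@(13, 13): e=[30,22,-28] → ·
    (4,7)@(9, 15): e=[30,30,-36] → ·
  covered (3 px):
    · · · · · · · · · · · ·
    · · · · · · · · · · · ·
    · · · · · · · · · · · ·
    · · · · · · · · · · · ·
    · · · · · · · · · █ · ·
    · · · · · · █ · · · · ·
    · · · · █ · · · · · · ·
    · · · · · · · · · · · ·
    · · · · · · · · · · · ·
    · · · · · · · · · · · ·
    · · · · · · · · · · · ·
    · · · · · · · · · · · ·

Final: 12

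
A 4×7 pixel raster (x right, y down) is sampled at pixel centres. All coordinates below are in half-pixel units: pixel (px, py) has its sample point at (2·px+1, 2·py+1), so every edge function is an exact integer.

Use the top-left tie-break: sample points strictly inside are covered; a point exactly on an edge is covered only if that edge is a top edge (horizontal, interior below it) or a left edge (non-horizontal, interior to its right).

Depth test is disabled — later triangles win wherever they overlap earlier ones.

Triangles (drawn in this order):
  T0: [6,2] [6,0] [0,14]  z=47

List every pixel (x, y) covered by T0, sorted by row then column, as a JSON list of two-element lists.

T0:
  2·area = 12  (B↔C swapped to make it positive)
  edge (6, 2)→(0, 14): d=(-6,12) right/bottom  bias=-1
  edge (0, 14)→(6, 0): d=(6,-14) top-left  bias=+0
  edge (6, 0)→(6, 2): d=(0,2) right/bottom  bias=-1
    (2,1)@(5, 3): e=[6,4,2] → #
    (3,1)@(7, 3): e=[-18,32,-2] → ·
    (2,2)@(5, 5): e=[-6,16,2] → ·
    (1,3)@(3, 7): e=[6,0,6] → #  [on edge]
    (2,3)@(5, 7): e=[-18,28,2] → ·
    (1,4)@(3, 9): e=[-6,12,6] → ·
  covered (2 px):
    · · · ·
    · · # ·
    · · · ·
    · # · ·
    · · · ·
    · · · ·
    · · · ·

Answer: [[2,1],[1,3]]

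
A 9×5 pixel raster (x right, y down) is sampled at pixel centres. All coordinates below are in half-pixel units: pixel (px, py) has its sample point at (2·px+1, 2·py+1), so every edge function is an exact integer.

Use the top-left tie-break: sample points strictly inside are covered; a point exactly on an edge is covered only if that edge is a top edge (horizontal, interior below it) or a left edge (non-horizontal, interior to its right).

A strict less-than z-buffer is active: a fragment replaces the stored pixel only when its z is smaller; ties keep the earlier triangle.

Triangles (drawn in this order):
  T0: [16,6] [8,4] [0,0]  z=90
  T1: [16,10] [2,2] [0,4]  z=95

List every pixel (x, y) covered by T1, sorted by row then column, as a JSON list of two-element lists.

T0:
  2·area = 16
  edge (16, 6)→(8, 4): d=(-8,-2) top-left  bias=+0
  edge (8, 4)→(0, 0): d=(-8,-4) top-left  bias=+0
  edge (0, 0)→(16, 6): d=(16,6) right/bottom  bias=-1
    (3,1)@(7, 3): e=[6,4,6] → #
    (4,1)@(9, 3): e=[10,12,-6] → ·
    (3,2)@(7, 5): e=[-10,-12,38] → ·
    (6,2)@(13, 5): e=[2,12,2] → #
    (7,2)@(15, 5): e=[6,20,-10] → ·
    (6,3)@(13, 7): e=[-14,-4,34] → ·
  covered (2 px):
    · · · · · · · · ·
    · · · # · · · · ·
    · · · · · · # · ·
    · · · · · · · · ·
    · · · · · · · · ·
T1:
  2·area = 44  (B↔C swapped to make it positive)
  edge (16, 10)→(0, 4): d=(-16,-6) top-left  bias=+0
  edge (0, 4)→(2, 2): d=(2,-2) top-left  bias=+0
  edge (2, 2)→(16, 10): d=(14,8) right/bottom  bias=-1
    (1,0)@(3, 1): e=[66,0,-22] → ·  [on edge]
    (0,1)@(1, 3): e=[22,0,22] → #  [on edge]
    (1,1)@(3, 3): e=[34,4,6] → #
    (2,1)@(5, 3): e=[46,8,-10] → ·
    (0,2)@(1, 5): e=[-10,4,50] → ·
    (1,2)@(3, 5): e=[2,8,34] → #
    (2,2)@(5, 5): e=[14,12,18] → #
    (3,2)@(7, 5): e=[26,16,2] → #
    (4,2)@(9, 5): e=[38,20,-14] → ·
    (1,3)@(3, 7): e=[-30,12,62] → ·
    (2,3)@(5, 7): e=[-18,16,46] → ·
    (3,3)@(7, 7): e=[-6,20,30] → ·
  covered (6 px):
    · · · · · · · · ·
    # # · · · · · · ·
    · # # # · · · · ·
    · · · · # · · · ·
    · · · · · · · · ·

Answer: [[0,1],[1,1],[1,2],[2,2],[3,2],[4,3]]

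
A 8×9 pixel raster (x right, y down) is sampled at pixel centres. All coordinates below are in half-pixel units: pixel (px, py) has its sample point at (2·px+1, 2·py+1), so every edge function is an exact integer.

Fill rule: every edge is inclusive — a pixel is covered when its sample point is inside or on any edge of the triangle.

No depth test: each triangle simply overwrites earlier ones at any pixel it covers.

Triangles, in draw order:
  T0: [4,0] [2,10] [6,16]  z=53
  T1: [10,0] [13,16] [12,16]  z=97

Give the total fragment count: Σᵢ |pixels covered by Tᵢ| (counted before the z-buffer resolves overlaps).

T0:
  2·area = 52  (B↔C swapped to make it positive)
  edge (4, 0)→(6, 16): d=(2,16) inclusive
  edge (6, 16)→(2, 10): d=(-4,-6) inclusive
  edge (2, 10)→(4, 0): d=(2,-10) inclusive
    (1,2)@(3, 5): e=[26,26,0] → X  [on edge]
    (2,2)@(5, 5): e=[-6,38,20] → .
    (1,3)@(3, 7): e=[30,18,4] → X
    (2,3)@(5, 7): e=[-2,30,24] → .
    (1,4)@(3, 9): e=[34,10,8] → X
    (2,4)@(5, 9): e=[2,22,28] → X
    (3,4)@(7, 9): e=[-30,34,48] → .
    (1,5)@(3, 11): e=[38,2,12] → X
    (3,5)@(7, 11): e=[-26,26,52] → .
    (1,6)@(3, 13): e=[42,-6,16] → .
    (2,6)@(5, 13): e=[10,6,36] → X
    (3,6)@(7, 13): e=[-22,18,56] → .
    (0,7)@(1, 15): e=[78,-26,0] → .  [on edge]
  covered (7 px):
    . . . . . . . .
    . . . . . . . .
    . X . . . . . .
    . X . . . . . .
    . X X . . . . .
    . X X . . . . .
    . . X . . . . .
    . . . . . . . .
    . . . . . . . .
T1:
  2·area = 16
  edge (10, 0)→(13, 16): d=(3,16) inclusive
  edge (13, 16)→(12, 16): d=(-1,0) inclusive
  edge (12, 16)→(10, 0): d=(-2,-16) inclusive
    (5,3)@(11, 7): e=[5,9,2] → X
    (6,3)@(13, 7): e=[-27,9,34] → .
    (5,4)@(11, 9): e=[11,7,-2] → .
  covered (1 px):
    . . . . . . . .
    . . . . . . . .
    . . . . . . . .
    . . . . . X . .
    . . . . . . . .
    . . . . . . . .
    . . . . . . . .
    . . . . . . . .
    . . . . . . . .

Answer: 8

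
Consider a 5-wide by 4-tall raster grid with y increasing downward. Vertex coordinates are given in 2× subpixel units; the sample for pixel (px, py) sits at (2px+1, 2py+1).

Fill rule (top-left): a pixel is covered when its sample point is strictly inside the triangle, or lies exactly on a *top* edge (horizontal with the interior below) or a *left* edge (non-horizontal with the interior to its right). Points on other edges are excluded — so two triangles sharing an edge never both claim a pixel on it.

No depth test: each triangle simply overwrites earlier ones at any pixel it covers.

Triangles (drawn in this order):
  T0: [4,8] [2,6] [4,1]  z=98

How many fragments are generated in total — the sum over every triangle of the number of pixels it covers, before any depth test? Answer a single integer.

T0:
  2·area = 14
  edge (4, 8)→(2, 6): d=(-2,-2) top-left  bias=+0
  edge (2, 6)→(4, 1): d=(2,-5) top-left  bias=+0
  edge (4, 1)→(4, 8): d=(0,7) right/bottom  bias=-1
    (0,2)@(1, 5): e=[0,-7,21] → .  [on edge]
    (1,2)@(3, 5): e=[4,3,7] → X
    (2,2)@(5, 5): e=[8,13,-7] → .
    (1,3)@(3, 7): e=[0,7,7] → X  [on edge]
    (2,3)@(5, 7): e=[4,17,-7] → .
  covered (2 px):
    . . . . .
    . . . . .
    . X . . .
    . X . . .

Result: 2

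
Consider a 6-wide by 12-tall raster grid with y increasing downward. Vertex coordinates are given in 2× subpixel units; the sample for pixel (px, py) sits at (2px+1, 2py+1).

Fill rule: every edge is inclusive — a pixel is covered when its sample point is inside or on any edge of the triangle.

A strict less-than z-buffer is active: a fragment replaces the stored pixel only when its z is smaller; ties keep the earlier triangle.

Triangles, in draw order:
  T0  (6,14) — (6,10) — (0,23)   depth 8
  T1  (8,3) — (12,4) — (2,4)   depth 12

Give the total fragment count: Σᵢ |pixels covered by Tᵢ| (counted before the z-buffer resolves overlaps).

T0:
  2·area = 24  (B↔C swapped to make it positive)
  edge (6, 14)→(0, 23): d=(-6,9) inclusive
  edge (0, 23)→(6, 10): d=(6,-13) inclusive
  edge (6, 10)→(6, 14): d=(0,4) inclusive
    (2,6)@(5, 13): e=[15,5,4] → X
    (3,6)@(7, 13): e=[-3,31,-4] → .
    (2,7)@(5, 15): e=[3,17,4] → X
    (3,7)@(7, 15): e=[-15,43,-4] → .
    (1,8)@(3, 17): e=[9,3,12] → X
    (2,8)@(5, 17): e=[-9,29,4] → .
    (1,9)@(3, 19): e=[-3,15,12] → .
    (0,10)@(1, 21): e=[3,1,20] → X
    (1,10)@(3, 21): e=[-15,27,12] → .
    (0,11)@(1, 23): e=[-9,13,20] → .
  covered (4 px):
    . . . . . .
    . . . . . .
    . . . . . .
    . . . . . .
    . . . . . .
    . . . . . .
    . . X . . .
    . . X . . .
    . X . . . .
    . . . . . .
    X . . . . .
    . . . . . .
T1:
  2·area = 10
  edge (8, 3)→(12, 4): d=(4,1) inclusive
  edge (12, 4)→(2, 4): d=(-10,0) inclusive
  edge (2, 4)→(8, 3): d=(6,-1) inclusive
  covered (0 px):
    . . . . . .
    . . . . . .
    . . . . . .
    . . . . . .
    . . . . . .
    . . . . . .
    . . . . . .
    . . . . . .
    . . . . . .
    . . . . . .
    . . . . . .
    . . . . . .

Answer: 4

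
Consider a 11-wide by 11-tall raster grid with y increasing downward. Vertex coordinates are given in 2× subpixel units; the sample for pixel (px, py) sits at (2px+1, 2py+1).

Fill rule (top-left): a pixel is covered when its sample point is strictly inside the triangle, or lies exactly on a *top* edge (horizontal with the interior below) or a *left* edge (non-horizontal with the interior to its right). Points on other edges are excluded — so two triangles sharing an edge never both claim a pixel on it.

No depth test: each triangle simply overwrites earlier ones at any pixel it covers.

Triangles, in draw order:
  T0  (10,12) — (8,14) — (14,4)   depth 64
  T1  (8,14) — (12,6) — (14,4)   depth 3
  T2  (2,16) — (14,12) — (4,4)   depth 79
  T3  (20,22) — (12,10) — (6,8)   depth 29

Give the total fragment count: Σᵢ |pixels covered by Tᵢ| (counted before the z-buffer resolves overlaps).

T0:
  2·area = 8
  edge (10, 12)→(8, 14): d=(-2,2) right/bottom  bias=-1
  edge (8, 14)→(14, 4): d=(6,-10) top-left  bias=+0
  edge (14, 4)→(10, 12): d=(-4,8) right/bottom  bias=-1
    (10,0)@(21, 1): e=[0,52,-44] → ·  [on edge]
    (9,1)@(19, 3): e=[0,44,-36] → ·  [on edge]
    (8,2)@(17, 5): e=[0,36,-28] → ·  [on edge]
    (7,3)@(15, 7): e=[0,28,-20] → ·  [on edge]
    (5,4)@(11, 9): e=[4,0,4] → █  [on edge]
    (6,4)@(13, 9): e=[0,20,-12] → ·  [on edge]
    (5,5)@(11, 11): e=[0,12,-4] → ·  [on edge]
    (4,6)@(9, 13): e=[0,4,4] → ·  [on edge]
    (3,7)@(7, 15): e=[0,-4,12] → ·  [on edge]
    (2,8)@(5, 17): e=[0,-12,20] → ·  [on edge]
    (1,9)@(3, 19): e=[0,-20,28] → ·  [on edge]
    (2,9)@(5, 19): e=[-4,0,12] → ·  [on edge]
    (0,10)@(1, 21): e=[0,-28,36] → ·  [on edge]
  covered (1 px):
    · · · · · · · · · · ·
    · · · · · · · · · · ·
    · · · · · · · · · · ·
    · · · · · · · · · · ·
    · · · · · █ · · · · ·
    · · · · · · · · · · ·
    · · · · · · · · · · ·
    · · · · · · · · · · ·
    · · · · · · · · · · ·
    · · · · · · · · · · ·
    · · · · · · · · · · ·
T1:
  2·area = 8
  edge (8, 14)→(12, 6): d=(4,-8) top-left  bias=+0
  edge (12, 6)→(14, 4): d=(2,-2) top-left  bias=+0
  edge (14, 4)→(8, 14): d=(-6,10) right/bottom  bias=-1
    (8,0)@(17, 1): e=[20,0,-12] → ·  [on edge]
    (7,1)@(15, 3): e=[12,0,-4] → ·  [on edge]
    (6,2)@(13, 5): e=[4,0,4] → █  [on edge]
    (7,2)@(15, 5): e=[20,4,-16] → ·
    (5,3)@(11, 7): e=[-4,0,12] → ·  [on edge]
    (6,3)@(13, 7): e=[12,4,-8] → ·
    (4,4)@(9, 9): e=[-12,0,20] → ·  [on edge]
    (5,4)@(11, 9): e=[4,4,0] → ·  [on edge]
    (3,5)@(7, 11): e=[-20,0,28] → ·  [on edge]
    (2,6)@(5, 13): e=[-28,0,36] → ·  [on edge]
    (1,7)@(3, 15): e=[-36,0,44] → ·  [on edge]
    (0,8)@(1, 17): e=[-44,0,52] → ·  [on edge]
    (2,9)@(5, 19): e=[-4,12,0] → ·  [on edge]
  covered (1 px):
    · · · · · · · · · · ·
    · · · · · · · · · · ·
    · · · · · · █ · · · ·
    · · · · · · · · · · ·
    · · · · · · · · · · ·
    · · · · · · · · · · ·
    · · · · · · · · · · ·
    · · · · · · · · · · ·
    · · · · · · · · · · ·
    · · · · · · · · · · ·
    · · · · · · · · · · ·
T2:
  2·area = 136  (B↔C swapped to make it positive)
  edge (2, 16)→(4, 4): d=(2,-12) top-left  bias=+0
  edge (4, 4)→(14, 12): d=(10,8) right/bottom  bias=-1
  edge (14, 12)→(2, 16): d=(-12,4) right/bottom  bias=-1
    (2,2)@(5, 5): e=[14,2,120] → █
    (3,2)@(7, 5): e=[38,-14,112] → ·
    (2,3)@(5, 7): e=[18,22,96] → █
    (3,3)@(7, 7): e=[42,6,88] → █
    (4,3)@(9, 7): e=[66,-10,80] → ·
    (2,4)@(5, 9): e=[22,42,72] → █
    (4,4)@(9, 9): e=[70,10,56] → █
    (5,4)@(11, 9): e=[94,-6,48] → ·
    (1,5)@(3, 11): e=[2,78,56] → █
    (5,5)@(11, 11): e=[98,14,24] → █
    (6,5)@(13, 11): e=[122,-2,16] → ·
    (8,5)@(17, 11): e=[170,-34,0] → ·  [on edge]
    (5,6)@(11, 13): e=[102,34,0] → ·  [on edge]
    (2,7)@(5, 15): e=[34,102,0] → ·  [on edge]
  covered (16 px):
    · · · · · · · · · · ·
    · · · · · · · · · · ·
    · · █ · · · · · · · ·
    · · █ █ · · · · · · ·
    · · █ █ █ · · · · · ·
    · █ █ █ █ █ · · · · ·
    · █ █ █ █ · · · · · ·
    · █ · · · · · · · · ·
    · · · · · · · · · · ·
    · · · · · · · · · · ·
    · · · · · · · · · · ·
T3:
  2·area = 56  (B↔C swapped to make it positive)
  edge (20, 22)→(6, 8): d=(-14,-14) top-left  bias=+0
  edge (6, 8)→(12, 10): d=(6,2) right/bottom  bias=-1
  edge (12, 10)→(20, 22): d=(8,12) right/bottom  bias=-1
    (0,1)@(1, 3): e=[0,-20,76] → ·  [on edge]
    (1,2)@(3, 5): e=[0,-12,68] → ·  [on edge]
    (1,3)@(3, 7): e=[-28,0,84] → ·  [on edge]
    (2,3)@(5, 7): e=[0,-4,60] → ·  [on edge]
    (3,4)@(7, 9): e=[0,4,52] → █  [on edge]
    (4,4)@(9, 9): e=[28,0,28] → ·  [on edge]
    (3,5)@(7, 11): e=[-28,16,68] → ·
    (4,5)@(9, 11): e=[0,12,44] → █  [on edge]
    (5,5)@(11, 11): e=[28,8,20] → █
    (6,5)@(13, 11): e=[56,4,-4] → ·
    (7,5)@(15, 11): e=[84,0,-28] → ·  [on edge]
    (4,6)@(9, 13): e=[-28,24,60] → ·
    (5,6)@(11, 13): e=[0,20,36] → █  [on edge]
    (10,6)@(21, 13): e=[140,0,-84] → ·  [on edge]
    (6,7)@(13, 15): e=[0,28,28] → █  [on edge]
    (7,8)@(15, 17): e=[0,36,20] → █  [on edge]
    (8,9)@(17, 19): e=[0,44,12] → █  [on edge]
    (9,10)@(19, 21): e=[0,52,4] → █  [on edge]
  covered (10 px):
    · · · · · · · · · · ·
    · · · · · · · · · · ·
    · · · · · · · · · · ·
    · · · · · · · · · · ·
    · · · █ · · · · · · ·
    · · · · █ █ · · · · ·
    · · · · · █ █ · · · ·
    · · · · · · █ █ · · ·
    · · · · · · · █ · · ·
    · · · · · · · · █ · ·
    · · · · · · · · · █ ·

Final: 28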